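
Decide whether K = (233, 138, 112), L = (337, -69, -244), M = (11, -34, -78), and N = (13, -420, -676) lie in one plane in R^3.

Yes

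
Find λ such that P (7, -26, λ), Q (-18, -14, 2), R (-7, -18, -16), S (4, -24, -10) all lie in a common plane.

-4

Coplanarity ⇔ det[PQ; PR; PS] = 0.
Expanding, this is linear in λ: (22)λ + (88) = 0.
So λ = -4.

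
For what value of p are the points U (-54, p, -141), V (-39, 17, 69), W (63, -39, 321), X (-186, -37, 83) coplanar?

The points are coplanar iff UV · (UW × UX) = 0.
Expanding, this is linear in p: (38472)p + (-3347064) = 0.
So p = 87.

87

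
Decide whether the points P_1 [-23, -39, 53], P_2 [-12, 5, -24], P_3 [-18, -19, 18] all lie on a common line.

P_1P_2 = (11, 44, -77), P_1P_3 = (5, 20, -35).
P_1P_2 × P_1P_3 = (0, 0, 0).
The cross product vanishes, so the three points are collinear.

Yes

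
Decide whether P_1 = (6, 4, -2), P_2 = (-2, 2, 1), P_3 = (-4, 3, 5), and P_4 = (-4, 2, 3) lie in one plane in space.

No

The four points are coplanar iff the 3×3 determinant with rows P_1P_2, P_1P_3, P_1P_4 is zero.
Rows: (-8, -2, 3), (-10, -1, 7), (-10, -2, 5).
Expanding along the first row: (-8)(9) − (-2)(20) + (3)(10) = -2.
Nonzero ⇒ not coplanar.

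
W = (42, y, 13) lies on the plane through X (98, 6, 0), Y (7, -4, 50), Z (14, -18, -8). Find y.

The plane through X, Y, Z has equation 1280x − 4928y + 1344z = 95872.
Substituting W: (-4928)y + (71232) = 95872, so y = -5.

-5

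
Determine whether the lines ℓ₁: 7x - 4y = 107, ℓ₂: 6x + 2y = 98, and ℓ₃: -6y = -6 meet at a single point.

No

Intersecting ℓ₁ and ℓ₂: solving the 2×2 system gives (x, y) = (303/19, 22/19).
Substitute into ℓ₃: (0)(303/19) + (-6)(22/19) = -132/19.
But ℓ₃ requires -6 ≠ -132/19, so the three lines have no common point.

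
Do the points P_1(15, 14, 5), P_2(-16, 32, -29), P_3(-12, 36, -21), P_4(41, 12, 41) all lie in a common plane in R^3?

A normal to the plane through P_1, P_2, P_3 is n = P_1P_2 × P_1P_3 = (280, 112, -196).
The plane has equation n·P = 4788. For P_4: n·P_4 = 4788.
Equal, so P_4 lies in the plane and all four are coplanar.

Yes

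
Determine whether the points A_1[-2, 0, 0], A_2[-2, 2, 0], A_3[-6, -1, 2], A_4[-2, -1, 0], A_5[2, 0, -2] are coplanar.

Yes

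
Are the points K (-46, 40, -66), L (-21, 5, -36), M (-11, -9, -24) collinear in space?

Yes

KL = (25, -35, 30), KM = (35, -49, 42).
Each component of KM is 7/5 times the corresponding component of KL, so KM = 7/5·KL and the points are collinear.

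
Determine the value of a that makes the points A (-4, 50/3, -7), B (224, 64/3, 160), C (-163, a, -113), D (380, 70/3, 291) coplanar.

Coplanarity ⇔ det[AB; AC; AD] = 0.
Expanding, this is linear in a: (3816)a + (-48336) = 0.
So a = 38/3.

38/3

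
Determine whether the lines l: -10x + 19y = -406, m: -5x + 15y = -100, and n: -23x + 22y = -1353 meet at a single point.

No

Intersecting l and m: solving the 2×2 system gives (x, y) = (838/11, 206/11).
Substitute into n: (-23)(838/11) + (22)(206/11) = -14742/11.
But n requires -1353 ≠ -14742/11, so the three lines have no common point.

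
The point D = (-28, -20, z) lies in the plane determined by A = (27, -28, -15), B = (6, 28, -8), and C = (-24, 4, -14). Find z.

Coplanarity requires AB · (AC × AD) = 0.
AB = (-21, 56, 7), AC = (-51, 32, 1); the triple product is linear in z with coefficient 2184 and constant term 39312.
Setting it to zero: z = -18.

-18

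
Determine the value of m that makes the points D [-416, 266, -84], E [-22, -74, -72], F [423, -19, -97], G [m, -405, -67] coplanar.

509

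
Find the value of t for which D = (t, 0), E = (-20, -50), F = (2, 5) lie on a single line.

The three points are collinear iff det[DE; DF] = 0.
This determinant is linear in t: (-55)t + (0) = 0, so t = 0.

0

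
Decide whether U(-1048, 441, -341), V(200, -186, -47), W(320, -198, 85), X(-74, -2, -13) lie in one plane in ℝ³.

A normal to the plane through U, V, W is n = UV × UW = (-79236, -129456, 60264).
The plane has equation n·P = 5399208. For X: n·X = 5338944.
5338944 ≠ 5399208, so X is off the plane.

No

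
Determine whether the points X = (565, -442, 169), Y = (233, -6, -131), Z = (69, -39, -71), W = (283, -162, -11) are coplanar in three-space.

No

The four points are coplanar iff the 3×3 determinant with rows XY, XZ, XW is zero.
Rows: (-332, 436, -300), (-496, 403, -240), (-282, 280, -180).
Expanding along the first row: (-332)(-5340) − (436)(21600) + (-300)(-25234) = -74520.
Nonzero ⇒ not coplanar.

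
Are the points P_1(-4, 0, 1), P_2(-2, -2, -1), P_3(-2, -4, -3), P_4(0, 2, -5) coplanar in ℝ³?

No

With P_1 as base: P_1P_2 = (2, -2, -2), P_1P_3 = (2, -4, -4), P_1P_4 = (4, 2, -6).
P_1P_3 × P_1P_4 = (32, -4, 20).
P_1P_2 · (P_1P_3 × P_1P_4) = 32.
Since 32 ≠ 0, the four points are not coplanar.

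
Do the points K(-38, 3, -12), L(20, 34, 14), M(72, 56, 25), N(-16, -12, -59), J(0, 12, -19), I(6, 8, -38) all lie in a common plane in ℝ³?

No

The plane through K, L, M has normal n = KL × KM = (-231, 714, -336) and equation n·P = 14952.
Checking the remaining points: n·N = 14952, n·J = 14952, n·I = 17094.
Since n·I = 17094 ≠ 14952, I is off the plane and the points are not all coplanar.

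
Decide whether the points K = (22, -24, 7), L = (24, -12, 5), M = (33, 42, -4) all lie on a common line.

KL = (2, 12, -2), KM = (11, 66, -11).
Each component of KM is 11/2 times the corresponding component of KL, so KM = 11/2·KL and the points are collinear.

Yes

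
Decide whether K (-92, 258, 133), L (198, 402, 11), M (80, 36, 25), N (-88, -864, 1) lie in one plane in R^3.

Yes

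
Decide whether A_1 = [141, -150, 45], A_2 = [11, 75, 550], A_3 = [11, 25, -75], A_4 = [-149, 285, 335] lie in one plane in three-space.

With A_1 as base: A_1A_2 = (-130, 225, 505), A_1A_3 = (-130, 175, -120), A_1A_4 = (-290, 435, 290).
A_1A_3 × A_1A_4 = (102950, 72500, -5800).
A_1A_2 · (A_1A_3 × A_1A_4) = 0.
The scalar triple product vanishes, so the four points are coplanar.

Yes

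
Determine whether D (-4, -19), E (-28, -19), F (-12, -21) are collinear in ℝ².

No

DE = (-24, 0), DF = (-8, -2).
If collinear, DF would be a scalar multiple of DE. But (-24)·(-2) ≠ (0)·(-8) (difference 48), so they are not parallel; the points are not collinear.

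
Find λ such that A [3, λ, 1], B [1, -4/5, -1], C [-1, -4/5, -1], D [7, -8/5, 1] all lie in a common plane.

Coplanarity ⇔ det[AB; AC; AD] = 0.
Expanding, this is linear in λ: (-4)λ + (-32/5) = 0.
So λ = -8/5.

-8/5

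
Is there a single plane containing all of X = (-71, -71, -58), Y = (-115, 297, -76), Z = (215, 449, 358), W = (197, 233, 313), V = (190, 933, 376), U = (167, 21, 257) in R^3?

No

The plane through X, Y, Z has normal n = XY × XZ = (162448, 13156, -128128) and equation n·P = -5036460.
Checking the remaining points: n·W = -5036460, n·V = -5036460, n·U = -5523804.
Since n·U = -5523804 ≠ -5036460, U is off the plane and the points are not all coplanar.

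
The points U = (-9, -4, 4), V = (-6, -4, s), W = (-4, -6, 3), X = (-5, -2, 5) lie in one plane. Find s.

4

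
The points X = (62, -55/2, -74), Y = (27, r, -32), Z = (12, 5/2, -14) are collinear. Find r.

-13/2

Direction XZ = (-50, 30, 60). From the x-coordinate of Y, the parameter along the line is τ = (27 − 62)/(-50) = 7/10.
Then r = (-55/2) + 7/10·(30) = -13/2.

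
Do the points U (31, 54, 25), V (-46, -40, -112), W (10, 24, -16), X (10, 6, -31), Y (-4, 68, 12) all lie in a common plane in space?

No

The plane through U, V, W has normal n = UV × UW = (-256, -280, 336) and equation n·P = -14656.
Checking the remaining points: n·X = -14656, n·Y = -13984.
Since n·Y = -13984 ≠ -14656, Y is off the plane and the points are not all coplanar.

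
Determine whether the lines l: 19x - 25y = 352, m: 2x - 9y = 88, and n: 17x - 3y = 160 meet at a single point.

Intersecting l and m: solving the 2×2 system gives (x, y) = (8, -8).
Substitute into n: (17)(8) + (-3)(-8) = 160.
This equals 160, so (8, -8) lies on all three lines and they are concurrent.

Yes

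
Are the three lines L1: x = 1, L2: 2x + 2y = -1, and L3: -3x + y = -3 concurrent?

No

Intersecting L1 and L2: solving the 2×2 system gives (x, y) = (1, -3/2).
Substitute into L3: (-3)(1) + (1)(-3/2) = -9/2.
But L3 requires -3 ≠ -9/2, so the three lines have no common point.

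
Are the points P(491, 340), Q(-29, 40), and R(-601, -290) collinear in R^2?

Yes

PQ = (-520, -300), PR = (-1092, -630).
det[PQ; PR] = (-520)(-630) − (-300)(-1092) = 0.
The determinant is zero, so the points are collinear.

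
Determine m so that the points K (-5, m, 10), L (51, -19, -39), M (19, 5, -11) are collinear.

23

Direction LM = (-32, 24, 28). From the x-coordinate of K, the parameter along the line is τ = (-5 − 51)/(-32) = 7/4.
Then m = (-19) + 7/4·(24) = 23.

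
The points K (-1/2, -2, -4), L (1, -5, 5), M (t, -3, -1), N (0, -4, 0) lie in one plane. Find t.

0

Coplanarity ⇔ det[KL; KM; KN] = 0.
Expanding, this is linear in t: (-6)t + (0) = 0.
So t = 0.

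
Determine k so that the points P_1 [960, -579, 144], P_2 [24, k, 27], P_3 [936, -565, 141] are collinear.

-33

Direction P_1P_3 = (-24, 14, -3). From the x-coordinate of P_2, the parameter along the line is τ = (24 − 960)/(-24) = 39.
Then k = (-579) + 39·(14) = -33.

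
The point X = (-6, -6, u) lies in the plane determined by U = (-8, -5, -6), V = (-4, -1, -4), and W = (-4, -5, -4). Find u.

-5

A normal to the plane is n = UV × UW = (8, 0, -16).
X lies in the plane iff n · UX = 0.
This gives (-16)u + (-80) = 0, so u = -5.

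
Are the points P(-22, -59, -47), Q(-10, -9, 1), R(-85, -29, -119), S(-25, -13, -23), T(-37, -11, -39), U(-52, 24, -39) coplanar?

Yes

The plane through P, Q, R has normal n = PQ × PR = (-5040, -2160, 3510) and equation n·X = 73350.
Checking the remaining points: n·S = 73350, n·T = 73350, n·U = 73350.
All equal 73350, so all 6 points lie in one plane.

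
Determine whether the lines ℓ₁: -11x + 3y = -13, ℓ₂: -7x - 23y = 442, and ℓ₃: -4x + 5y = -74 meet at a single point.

No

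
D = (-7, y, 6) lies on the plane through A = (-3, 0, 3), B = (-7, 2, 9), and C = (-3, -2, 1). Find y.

Coplanarity requires AB · (AC × AD) = 0.
AB = (-4, 2, 6), AC = (0, -2, -2); the triple product is linear in y with coefficient -8 and constant term -8.
Setting it to zero: y = -1.

-1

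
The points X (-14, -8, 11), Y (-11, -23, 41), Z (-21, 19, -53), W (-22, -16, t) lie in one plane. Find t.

-33

The points are coplanar iff XY · (XZ × XW) = 0.
Expanding, this is linear in t: (-24)t + (-792) = 0.
So t = -33.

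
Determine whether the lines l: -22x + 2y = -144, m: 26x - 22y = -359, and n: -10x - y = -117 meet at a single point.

Lines aᵢx + bᵢy = cᵢ with pairwise distinct directions are concurrent exactly when det[aᵢ bᵢ cᵢ] = 0.
Here the determinant is -42.
Nonzero, so no common point exists.

No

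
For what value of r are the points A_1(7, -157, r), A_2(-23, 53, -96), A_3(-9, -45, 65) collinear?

Collinearity requires A_1A_2 × A_1A_3 = 0; each component is linear in r.
The x-component gives (-98)r + (24402) = 0, so r = 249.
The remaining components then also vanish.

249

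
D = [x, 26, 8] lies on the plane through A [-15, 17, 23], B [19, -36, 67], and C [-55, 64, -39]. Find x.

-24

Coplanarity requires AB · (AC × AD) = 0.
AB = (34, -53, 44), AC = (-40, 47, -62); the triple product is linear in x with coefficient 1218 and constant term 29232.
Setting it to zero: x = -24.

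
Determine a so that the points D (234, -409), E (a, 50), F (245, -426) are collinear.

The three points are collinear iff det[DE; DF] = 0.
This determinant is linear in a: (-17)a + (-1071) = 0, so a = -63.

-63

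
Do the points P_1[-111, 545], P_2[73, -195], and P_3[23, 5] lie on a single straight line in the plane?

No

P_1P_2 = (184, -740), P_1P_3 = (134, -540).
Twice the signed area of △P_1P_2P_3 is (184)(-540) − (-740)(134) = -200.
The area is nonzero, so the three points are not collinear.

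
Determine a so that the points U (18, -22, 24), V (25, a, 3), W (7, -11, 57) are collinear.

-29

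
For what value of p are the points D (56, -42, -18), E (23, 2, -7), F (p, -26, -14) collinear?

44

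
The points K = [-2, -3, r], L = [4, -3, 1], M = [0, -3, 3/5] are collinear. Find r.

2/5

Collinearity requires KL × KM = 0; each component is linear in r.
The y-component gives (4)r + (-8/5) = 0, so r = 2/5.
The remaining components then also vanish.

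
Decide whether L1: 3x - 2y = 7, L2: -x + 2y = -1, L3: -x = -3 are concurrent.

Yes

Intersecting L1 and L2: solving the 2×2 system gives (x, y) = (3, 1).
Substitute into L3: (-1)(3) + (0)(1) = -3.
This equals -3, so (3, 1) lies on all three lines and they are concurrent.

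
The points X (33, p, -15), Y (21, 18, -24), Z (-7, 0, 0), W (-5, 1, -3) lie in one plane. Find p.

30

Coplanarity ⇔ det[XY; XZ; XW] = 0.
Expanding, this is linear in p: (36)p + (-1080) = 0.
So p = 30.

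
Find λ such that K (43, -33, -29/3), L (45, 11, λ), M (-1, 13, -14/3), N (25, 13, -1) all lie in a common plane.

The points are coplanar iff KL · (KM × KN) = 0.
Expanding, this is linear in λ: (-1196)λ + (4784/3) = 0.
So λ = 4/3.

4/3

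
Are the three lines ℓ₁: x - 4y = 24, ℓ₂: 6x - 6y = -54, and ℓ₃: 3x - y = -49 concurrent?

Yes

The three lines meet at one point iff the augmented coefficient matrix [aᵢ bᵢ cᵢ] has rank < 3, i.e. its determinant vanishes.
Here the determinant is 0.
It vanishes, so the lines are concurrent at (-20, -11).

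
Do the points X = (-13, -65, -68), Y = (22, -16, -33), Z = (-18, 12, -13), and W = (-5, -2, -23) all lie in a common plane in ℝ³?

Yes

With X as base: XY = (35, 49, 35), XZ = (-5, 77, 55), XW = (8, 63, 45).
XZ × XW = (0, 665, -931).
XY · (XZ × XW) = 0.
The scalar triple product vanishes, so the four points are coplanar.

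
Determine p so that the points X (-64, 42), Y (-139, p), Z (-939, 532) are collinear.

84

The three points are collinear iff det[XY; XZ] = 0.
This determinant is linear in p: (875)p + (-73500) = 0, so p = 84.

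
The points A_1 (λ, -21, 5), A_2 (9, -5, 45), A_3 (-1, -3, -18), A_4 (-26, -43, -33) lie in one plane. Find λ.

-7

The points are coplanar iff A_1A_2 · (A_1A_3 × A_1A_4) = 0.
Expanding, this is linear in λ: (2550)λ + (17850) = 0.
So λ = -7.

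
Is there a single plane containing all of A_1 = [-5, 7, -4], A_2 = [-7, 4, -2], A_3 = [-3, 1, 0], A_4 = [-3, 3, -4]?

No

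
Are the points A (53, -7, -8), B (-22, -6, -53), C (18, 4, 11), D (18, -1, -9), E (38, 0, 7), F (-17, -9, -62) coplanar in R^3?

No

The plane through A, B, C has normal n = AB × AC = (514, 3000, -790) and equation n·P = 12562.
Checking the remaining points: n·D = 13362, n·E = 14002, n·F = 13242.
Since n·D = 13362 ≠ 12562, D is off the plane and the points are not all coplanar.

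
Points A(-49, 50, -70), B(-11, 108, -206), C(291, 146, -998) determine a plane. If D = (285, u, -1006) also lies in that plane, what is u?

The plane through A, B, C has equation −40768x − 10976y − 16072z = 2573872.
Substituting D: (-10976)u + (4549552) = 2573872, so u = 180.

180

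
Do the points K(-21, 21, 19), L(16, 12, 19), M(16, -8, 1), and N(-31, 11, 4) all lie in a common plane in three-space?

The four points are coplanar iff the 3×3 determinant with rows KL, KM, KN is zero.
Rows: (37, -9, 0), (37, -29, -18), (-10, -10, -15).
Expanding along the first row: (37)(255) − (-9)(-735) + (0)(-660) = 2820.
Nonzero ⇒ not coplanar.

No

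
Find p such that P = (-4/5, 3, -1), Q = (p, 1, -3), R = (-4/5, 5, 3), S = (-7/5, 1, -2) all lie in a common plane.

-6/5

Normal to plane PRS: n = (6, -12/5, 6/5); plane equation n·X = -66/5.
Requiring n·Q = -66/5: (6)p + (-6) = -66/5.
So p = -6/5.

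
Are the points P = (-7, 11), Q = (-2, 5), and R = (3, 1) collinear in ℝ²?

No

PQ = (5, -6), PR = (10, -10).
det[PQ; PR] = (5)(-10) − (-6)(10) = 10.
The determinant is nonzero, so they are not collinear.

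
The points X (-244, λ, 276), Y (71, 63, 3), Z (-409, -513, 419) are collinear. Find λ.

-315

Direction YZ = (-480, -576, 416). From the x-coordinate of X, the parameter along the line is τ = (-244 − 71)/(-480) = 21/32.
Then λ = 63 + 21/32·(-576) = -315.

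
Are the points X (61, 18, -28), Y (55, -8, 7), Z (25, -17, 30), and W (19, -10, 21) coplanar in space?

No

A normal to the plane through X, Y, Z is n = XY × XZ = (-283, -912, -726).
The plane has equation n·P = -13351. For W: n·W = -11503.
-11503 ≠ -13351, so W is off the plane.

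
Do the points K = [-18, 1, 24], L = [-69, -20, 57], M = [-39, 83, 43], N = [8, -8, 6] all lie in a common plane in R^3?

A normal to the plane through K, L, M is n = KL × KM = (-3105, 276, -4623).
The plane has equation n·P = -54786. For N: n·N = -54786.
Equal, so N lies in the plane and all four are coplanar.

Yes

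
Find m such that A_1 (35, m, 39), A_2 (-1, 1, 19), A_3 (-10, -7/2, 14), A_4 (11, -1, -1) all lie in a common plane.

19

Coplanarity ⇔ det[A_1A_2; A_1A_3; A_1A_4] = 0.
Expanding, this is linear in m: (240)m + (-4560) = 0.
So m = 19.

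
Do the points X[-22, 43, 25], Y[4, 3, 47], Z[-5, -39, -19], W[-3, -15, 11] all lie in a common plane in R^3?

With X as base: XY = (26, -40, 22), XZ = (17, -82, -44), XW = (19, -58, -14).
XZ × XW = (-1404, -598, 572).
XY · (XZ × XW) = 0.
The scalar triple product vanishes, so the four points are coplanar.

Yes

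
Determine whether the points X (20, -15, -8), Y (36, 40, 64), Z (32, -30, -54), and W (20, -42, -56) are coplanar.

Yes

With X as base: XY = (16, 55, 72), XZ = (12, -15, -46), XW = (0, -27, -48).
XZ × XW = (-522, 576, -324).
XY · (XZ × XW) = 0.
The scalar triple product vanishes, so the four points are coplanar.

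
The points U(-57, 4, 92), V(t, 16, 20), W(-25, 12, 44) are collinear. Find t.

-9

Collinearity requires UV × UW = 0; each component is linear in t.
The y-component gives (48)t + (432) = 0, so t = -9.
The remaining components then also vanish.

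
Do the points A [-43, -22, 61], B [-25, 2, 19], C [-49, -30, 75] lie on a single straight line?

Yes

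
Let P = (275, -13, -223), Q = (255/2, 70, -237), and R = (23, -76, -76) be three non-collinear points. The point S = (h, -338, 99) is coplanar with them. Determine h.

A normal to the plane is n = PQ × PR = (11319, 50421/2, 60417/2).
S lies in the plane iff n · PS = 0.
This gives (11319)h + (-3158001/2) = 0, so h = 279/2.

279/2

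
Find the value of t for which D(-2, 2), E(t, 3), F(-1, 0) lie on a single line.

Collinearity: (E − D) must be parallel to (F − D) = (1, -2).
Cross-multiplying the components: (t − (-2))·(-2) = (1)·(1).
Solving gives t = -5/2.

-5/2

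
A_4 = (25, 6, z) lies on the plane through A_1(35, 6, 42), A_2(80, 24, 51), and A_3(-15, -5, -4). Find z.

24

A normal to the plane is n = A_1A_2 × A_1A_3 = (-729, 1620, 405).
A_4 lies in the plane iff n · A_1A_4 = 0.
This gives (405)z + (-9720) = 0, so z = 24.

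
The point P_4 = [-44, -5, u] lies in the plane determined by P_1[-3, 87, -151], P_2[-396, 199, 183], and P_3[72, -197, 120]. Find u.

Coplanarity requires P_1P_2 · (P_1P_3 × P_1P_4) = 0.
P_1P_2 = (-393, 112, 334), P_1P_3 = (75, -284, 271); the triple product is linear in u with coefficient 103212 and constant term -1651392.
Setting it to zero: u = 16.

16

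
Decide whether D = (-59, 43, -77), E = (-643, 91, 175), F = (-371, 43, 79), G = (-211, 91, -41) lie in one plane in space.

With D as base: DE = (-584, 48, 252), DF = (-312, 0, 156), DG = (-152, 48, 36).
DF × DG = (-7488, -12480, -14976).
DE · (DF × DG) = 0.
The scalar triple product vanishes, so the four points are coplanar.

Yes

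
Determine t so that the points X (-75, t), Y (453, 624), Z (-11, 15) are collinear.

-69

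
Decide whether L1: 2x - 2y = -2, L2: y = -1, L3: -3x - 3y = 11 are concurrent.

Lines aᵢx + bᵢy = cᵢ with pairwise distinct directions are concurrent exactly when det[aᵢ bᵢ cᵢ] = 0.
Here the determinant is 4.
Nonzero, so no common point exists.

No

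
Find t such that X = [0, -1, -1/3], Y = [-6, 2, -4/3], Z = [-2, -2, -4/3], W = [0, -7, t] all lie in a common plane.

Normal to plane XYZ: n = (-4, -4, 12); plane equation n·P = 0.
Requiring n·W = 0: (12)t + (28) = 0.
So t = -7/3.

-7/3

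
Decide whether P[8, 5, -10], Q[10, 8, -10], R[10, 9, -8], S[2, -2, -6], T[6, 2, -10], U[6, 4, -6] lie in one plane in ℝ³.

Yes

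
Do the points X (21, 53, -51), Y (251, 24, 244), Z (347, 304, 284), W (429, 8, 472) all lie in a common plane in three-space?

No

The four points are coplanar iff the 3×3 determinant with rows XY, XZ, XW is zero.
Rows: (230, -29, 295), (326, 251, 335), (408, -45, 523).
Expanding along the first row: (230)(146348) − (-29)(33818) + (295)(-117078) = 102752.
Nonzero ⇒ not coplanar.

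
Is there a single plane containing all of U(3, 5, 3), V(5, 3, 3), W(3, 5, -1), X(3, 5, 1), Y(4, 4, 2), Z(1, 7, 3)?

Yes

The plane through U, V, W has normal n = UV × UW = (8, 8, 0) and equation n·P = 64.
Checking the remaining points: n·X = 64, n·Y = 64, n·Z = 64.
All equal 64, so all 6 points lie in one plane.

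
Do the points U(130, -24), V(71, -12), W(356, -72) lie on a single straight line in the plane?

UV = (-59, 12), UW = (226, -48).
det[UV; UW] = (-59)(-48) − (12)(226) = 120.
The determinant is nonzero, so they are not collinear.

No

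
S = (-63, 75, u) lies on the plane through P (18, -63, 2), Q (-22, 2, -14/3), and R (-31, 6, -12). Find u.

-8

The plane through P, Q, R has equation −450x − (700/3)y + 425z = 7450.
Substituting S: (425)u + (10850) = 7450, so u = -8.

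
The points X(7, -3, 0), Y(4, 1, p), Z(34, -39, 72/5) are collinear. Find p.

-8/5

Collinearity requires XY × XZ = 0; each component is linear in p.
The x-component gives (36)p + (288/5) = 0, so p = -8/5.
The remaining components then also vanish.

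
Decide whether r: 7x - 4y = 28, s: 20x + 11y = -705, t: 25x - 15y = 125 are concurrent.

Intersecting r and s: solving the 2×2 system gives (x, y) = (-16, -35).
Substitute into t: (25)(-16) + (-15)(-35) = 125.
This equals 125, so (-16, -35) lies on all three lines and they are concurrent.

Yes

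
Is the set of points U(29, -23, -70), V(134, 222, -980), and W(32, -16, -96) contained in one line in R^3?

UV = (105, 245, -910), UW = (3, 7, -26).
UV × UW = (0, 0, 0).
The cross product vanishes, so the three points are collinear.

Yes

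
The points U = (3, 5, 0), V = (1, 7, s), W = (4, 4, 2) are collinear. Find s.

Collinearity requires UV × UW = 0; each component is linear in s.
The x-component gives (1)s + (4) = 0, so s = -4.
The remaining components then also vanish.

-4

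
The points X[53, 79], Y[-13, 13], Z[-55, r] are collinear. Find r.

-29

The three points are collinear iff det[XY; XZ] = 0.
This determinant is linear in r: (-66)r + (-1914) = 0, so r = -29.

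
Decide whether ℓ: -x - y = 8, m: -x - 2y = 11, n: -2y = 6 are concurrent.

Yes

Intersecting ℓ and m: solving the 2×2 system gives (x, y) = (-5, -3).
Substitute into n: (0)(-5) + (-2)(-3) = 6.
This equals 6, so (-5, -3) lies on all three lines and they are concurrent.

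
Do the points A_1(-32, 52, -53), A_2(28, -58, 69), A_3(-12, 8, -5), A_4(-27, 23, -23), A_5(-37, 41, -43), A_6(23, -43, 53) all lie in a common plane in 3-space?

The plane through A_1, A_2, A_3 has normal n = A_1A_2 × A_1A_3 = (88, -440, -440) and equation n·P = -2376.
Checking the remaining points: n·A_4 = -2376, n·A_5 = -2376, n·A_6 = -2376.
All equal -2376, so all 6 points lie in one plane.

Yes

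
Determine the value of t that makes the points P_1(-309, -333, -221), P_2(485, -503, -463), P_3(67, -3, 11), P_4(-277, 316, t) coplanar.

Normal to plane P_1P_2P_3: n = (40420, -275200, 325940); plane equation n·P = 7119080.
Requiring n·P_4 = 7119080: (325940)t + (-98159540) = 7119080.
So t = 323.

323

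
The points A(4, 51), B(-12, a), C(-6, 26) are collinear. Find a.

11

The three points are collinear iff det[AB; AC] = 0.
This determinant is linear in a: (10)a + (-110) = 0, so a = 11.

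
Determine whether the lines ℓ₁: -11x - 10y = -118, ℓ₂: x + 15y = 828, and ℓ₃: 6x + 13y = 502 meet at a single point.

Yes

Intersecting ℓ₁ and ℓ₂: solving the 2×2 system gives (x, y) = (-42, 58).
Substitute into ℓ₃: (6)(-42) + (13)(58) = 502.
This equals 502, so (-42, 58) lies on all three lines and they are concurrent.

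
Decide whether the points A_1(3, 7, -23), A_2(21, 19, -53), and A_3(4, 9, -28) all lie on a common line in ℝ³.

A_1A_2 = (18, 12, -30), A_1A_3 = (1, 2, -5).
A_1A_2 × A_1A_3 = (0, 60, 24).
The cross product is nonzero, so the points do not lie on one line.

No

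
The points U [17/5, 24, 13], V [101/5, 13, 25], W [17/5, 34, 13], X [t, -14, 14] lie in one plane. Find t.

24/5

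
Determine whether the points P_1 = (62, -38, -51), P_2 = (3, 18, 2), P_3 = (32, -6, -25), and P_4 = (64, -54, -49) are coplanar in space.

With P_1 as base: P_1P_2 = (-59, 56, 53), P_1P_3 = (-30, 32, 26), P_1P_4 = (2, -16, 2).
P_1P_3 × P_1P_4 = (480, 112, 416).
P_1P_2 · (P_1P_3 × P_1P_4) = 0.
The scalar triple product vanishes, so the four points are coplanar.

Yes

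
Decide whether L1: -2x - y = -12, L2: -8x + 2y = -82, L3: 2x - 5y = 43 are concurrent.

Intersecting L1 and L2: solving the 2×2 system gives (x, y) = (53/6, -17/3).
Substitute into L3: (2)(53/6) + (-5)(-17/3) = 46.
But L3 requires 43 ≠ 46, so the three lines have no common point.

No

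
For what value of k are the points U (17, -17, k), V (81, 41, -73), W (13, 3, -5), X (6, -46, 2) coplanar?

-9

Coplanarity ⇔ det[UV; UW; UX] = 0.
Expanding, this is linear in k: (-3066)k + (-27594) = 0.
So k = -9.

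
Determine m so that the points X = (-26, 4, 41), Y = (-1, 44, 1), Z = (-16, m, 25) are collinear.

Direction XY = (25, 40, -40). From the x-coordinate of Z, the parameter along the line is τ = (-16 − (-26))/25 = 2/5.
Then m = 4 + 2/5·(40) = 20.

20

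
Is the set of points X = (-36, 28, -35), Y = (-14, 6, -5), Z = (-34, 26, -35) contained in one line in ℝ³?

XY = (22, -22, 30), XZ = (2, -2, 0).
Comparing components 2 and 3: (-22)(0) − (30)(-2) = 60 ≠ 0, so XY and XZ are not parallel and the points are not collinear.

No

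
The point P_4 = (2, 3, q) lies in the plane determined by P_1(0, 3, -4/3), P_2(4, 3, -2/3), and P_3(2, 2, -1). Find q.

-1

Coplanarity requires P_1P_2 · (P_1P_3 × P_1P_4) = 0.
P_1P_2 = (4, 0, 2/3), P_1P_3 = (2, -1, 1/3); the triple product is linear in q with coefficient -4 and constant term -4.
Setting it to zero: q = -1.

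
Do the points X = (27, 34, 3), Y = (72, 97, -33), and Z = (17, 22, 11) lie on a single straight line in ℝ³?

XY = (45, 63, -36), XZ = (-10, -12, 8).
Comparing components 2 and 3: (63)(8) − (-36)(-12) = 72 ≠ 0, so XY and XZ are not parallel and the points are not collinear.

No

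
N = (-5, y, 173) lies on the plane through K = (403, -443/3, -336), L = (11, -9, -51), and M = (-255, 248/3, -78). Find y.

-1

The plane through K, L, M has equation −29869x − 86394y + 952z = 400435.
Substituting N: (-86394)y + (314041) = 400435, so y = -1.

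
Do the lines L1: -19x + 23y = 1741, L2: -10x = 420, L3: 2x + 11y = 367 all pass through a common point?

The three lines meet at one point iff the augmented coefficient matrix [aᵢ bᵢ cᵢ] has rank < 3, i.e. its determinant vanishes.
Here the determinant is 0.
It vanishes, so the lines are concurrent at (-42, 41).

Yes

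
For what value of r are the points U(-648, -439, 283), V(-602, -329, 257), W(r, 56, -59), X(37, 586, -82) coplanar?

29

The points are coplanar iff UV · (UW × UX) = 0.
Expanding, this is linear in r: (13500)r + (-391500) = 0.
So r = 29.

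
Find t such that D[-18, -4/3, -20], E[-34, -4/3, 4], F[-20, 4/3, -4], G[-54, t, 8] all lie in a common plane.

Normal to plane DEF: n = (-64, 208, -128/3); plane equation n·P = 1728.
Requiring n·G = 1728: (208)t + (9344/3) = 1728.
So t = -20/3.

-20/3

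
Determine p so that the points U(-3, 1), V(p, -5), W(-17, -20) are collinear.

-7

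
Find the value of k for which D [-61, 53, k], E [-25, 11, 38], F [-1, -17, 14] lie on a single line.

74

Collinearity requires DE × DF = 0; each component is linear in k.
The x-component gives (-28)k + (2072) = 0, so k = 74.
The remaining components then also vanish.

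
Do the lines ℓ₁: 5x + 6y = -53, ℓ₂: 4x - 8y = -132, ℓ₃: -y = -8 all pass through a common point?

No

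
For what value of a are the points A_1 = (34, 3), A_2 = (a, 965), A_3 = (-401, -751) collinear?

The three points are collinear iff det[A_1A_2; A_1A_3] = 0.
This determinant is linear in a: (-754)a + (444106) = 0, so a = 589.

589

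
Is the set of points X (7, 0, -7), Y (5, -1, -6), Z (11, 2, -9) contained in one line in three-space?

Yes

XY = (-2, -1, 1), XZ = (4, 2, -2).
XY × XZ = (0, 0, 0).
The cross product vanishes, so the three points are collinear.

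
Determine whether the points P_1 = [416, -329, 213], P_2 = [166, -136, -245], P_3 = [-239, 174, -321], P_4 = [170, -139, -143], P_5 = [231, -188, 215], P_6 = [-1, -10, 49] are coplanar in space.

No

The plane through P_1, P_2, P_3 has normal n = P_1P_2 × P_1P_3 = (127312, 166490, 665) and equation n·P = -1671773.
Checking the remaining points: n·P_4 = -1594165, n·P_5 = -1748073, n·P_6 = -1759627.
Since n·P_4 = -1594165 ≠ -1671773, P_4 is off the plane and the points are not all coplanar.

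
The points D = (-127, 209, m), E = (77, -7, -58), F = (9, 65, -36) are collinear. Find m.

8

Direction EF = (-68, 72, 22). From the x-coordinate of D, the parameter along the line is τ = (-127 − 77)/(-68) = 3.
Then m = (-58) + 3·(22) = 8.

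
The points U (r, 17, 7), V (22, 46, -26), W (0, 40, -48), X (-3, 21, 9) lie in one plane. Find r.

-11

Coplanarity ⇔ det[UV; UW; UX] = 0.
Expanding, this is linear in r: (760)r + (8360) = 0.
So r = -11.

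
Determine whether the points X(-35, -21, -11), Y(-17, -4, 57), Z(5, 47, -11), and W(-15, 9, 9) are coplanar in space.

Yes

With X as base: XY = (18, 17, 68), XZ = (40, 68, 0), XW = (20, 30, 20).
XZ × XW = (1360, -800, -160).
XY · (XZ × XW) = 0.
The scalar triple product vanishes, so the four points are coplanar.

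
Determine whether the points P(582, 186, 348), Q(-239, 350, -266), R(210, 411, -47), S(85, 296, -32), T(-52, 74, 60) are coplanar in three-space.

The plane through P, Q, R has normal n = PQ × PR = (73370, -95887, -123717) and equation n·X = -18187158.
Checking the remaining points: n·S = -18187158, n·T = -18333898.
Since n·T = -18333898 ≠ -18187158, T is off the plane and the points are not all coplanar.

No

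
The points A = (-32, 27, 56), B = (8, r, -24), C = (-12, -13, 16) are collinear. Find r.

-53

Collinearity requires AB × AC = 0; each component is linear in r.
The x-component gives (-40)r + (-2120) = 0, so r = -53.
The remaining components then also vanish.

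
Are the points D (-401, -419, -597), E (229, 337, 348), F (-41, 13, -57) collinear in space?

Yes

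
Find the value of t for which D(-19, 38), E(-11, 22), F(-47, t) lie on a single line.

94

Collinearity: (F − D) must be parallel to (E − D) = (8, -16).
Cross-multiplying the components: (t − 38)·(8) = (-28)·(-16).
Solving gives t = 94.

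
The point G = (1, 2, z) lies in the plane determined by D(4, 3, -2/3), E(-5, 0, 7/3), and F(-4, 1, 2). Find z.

The plane through D, E, F has equation −2x − 6z = -4.
Substituting G: (-6)z + (-2) = -4, so z = 1/3.

1/3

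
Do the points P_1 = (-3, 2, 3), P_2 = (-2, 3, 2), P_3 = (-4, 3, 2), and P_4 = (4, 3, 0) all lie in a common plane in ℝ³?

No

The four points are coplanar iff the 3×3 determinant with rows P_1P_2, P_1P_3, P_1P_4 is zero.
Rows: (1, 1, -1), (-1, 1, -1), (7, 1, -3).
Expanding along the first row: (1)(-2) − (1)(10) + (-1)(-8) = -4.
Nonzero ⇒ not coplanar.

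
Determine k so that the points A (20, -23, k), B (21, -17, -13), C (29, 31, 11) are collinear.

Direction BC = (8, 48, 24). From the x-coordinate of A, the parameter along the line is τ = (20 − 21)/8 = -1/8.
Then k = (-13) + (-1/8)·(24) = -16.

-16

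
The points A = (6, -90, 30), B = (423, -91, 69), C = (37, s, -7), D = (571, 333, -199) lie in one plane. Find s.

-30

The points are coplanar iff AB · (AC × AD) = 0.
Expanding, this is linear in s: (-117528)s + (-3525840) = 0.
So s = -30.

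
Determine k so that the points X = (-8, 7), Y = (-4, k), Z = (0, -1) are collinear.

3

The three points are collinear iff det[XY; XZ] = 0.
This determinant is linear in k: (-8)k + (24) = 0, so k = 3.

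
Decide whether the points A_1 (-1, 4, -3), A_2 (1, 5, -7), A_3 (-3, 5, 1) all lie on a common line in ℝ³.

No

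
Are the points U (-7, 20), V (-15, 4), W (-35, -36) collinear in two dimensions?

Yes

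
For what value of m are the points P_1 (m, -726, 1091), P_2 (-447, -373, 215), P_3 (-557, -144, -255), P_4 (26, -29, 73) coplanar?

The points are coplanar iff P_1P_2 · (P_1P_3 × P_1P_4) = 0.
Expanding, this is linear in m: (-129162)m + (-13691172) = 0.
So m = -106.

-106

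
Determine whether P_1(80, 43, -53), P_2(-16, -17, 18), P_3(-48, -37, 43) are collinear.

P_1P_2 = (-96, -60, 71), P_1P_3 = (-128, -80, 96).
Comparing components 2 and 3: (-60)(96) − (71)(-80) = -80 ≠ 0, so P_1P_2 and P_1P_3 are not parallel and the points are not collinear.

No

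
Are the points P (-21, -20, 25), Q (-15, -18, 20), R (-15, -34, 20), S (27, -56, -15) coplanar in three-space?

With P as base: PQ = (6, 2, -5), PR = (6, -14, -5), PS = (48, -36, -40).
PR × PS = (380, 0, 456).
PQ · (PR × PS) = 0.
The scalar triple product vanishes, so the four points are coplanar.

Yes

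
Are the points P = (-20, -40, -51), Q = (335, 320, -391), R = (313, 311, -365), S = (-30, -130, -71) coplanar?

Yes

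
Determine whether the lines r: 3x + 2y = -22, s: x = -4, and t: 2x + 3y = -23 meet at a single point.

Yes

Intersecting r and s: solving the 2×2 system gives (x, y) = (-4, -5).
Substitute into t: (2)(-4) + (3)(-5) = -23.
This equals -23, so (-4, -5) lies on all three lines and they are concurrent.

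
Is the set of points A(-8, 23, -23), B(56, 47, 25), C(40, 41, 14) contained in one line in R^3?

No

AB = (64, 24, 48), AC = (48, 18, 37).
Comparing components 2 and 3: (24)(37) − (48)(18) = 24 ≠ 0, so AB and AC are not parallel and the points are not collinear.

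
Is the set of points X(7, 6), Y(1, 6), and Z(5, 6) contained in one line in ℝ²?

Yes

XY = (-6, 0), XZ = (-2, 0).
det[XY; XZ] = (-6)(0) − (0)(-2) = 0.
The determinant is zero, so the points are collinear.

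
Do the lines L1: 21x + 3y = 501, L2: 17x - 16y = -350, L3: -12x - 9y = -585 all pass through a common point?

Yes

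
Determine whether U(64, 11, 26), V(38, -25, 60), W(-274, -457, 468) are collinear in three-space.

UV = (-26, -36, 34), UW = (-338, -468, 442).
Each component of UW is 13 times the corresponding component of UV, so UW = 13·UV and the points are collinear.

Yes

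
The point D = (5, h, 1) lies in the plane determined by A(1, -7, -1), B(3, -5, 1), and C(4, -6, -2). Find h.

A normal to the plane is n = AB × AC = (-4, 8, -4).
D lies in the plane iff n · AD = 0.
This gives (8)h + (32) = 0, so h = -4.

-4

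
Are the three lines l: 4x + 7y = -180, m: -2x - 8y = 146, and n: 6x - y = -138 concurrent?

The three lines meet at one point iff the augmented coefficient matrix [aᵢ bᵢ cᵢ] has rank < 3, i.e. its determinant vanishes.
Here the determinant is 200.
Nonzero, so no common point exists.

No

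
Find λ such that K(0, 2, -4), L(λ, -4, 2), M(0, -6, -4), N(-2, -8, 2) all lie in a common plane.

-2

Normal to plane KMN: n = (-48, 0, -16); plane equation n·P = 64.
Requiring n·L = 64: (-48)λ + (-32) = 64.
So λ = -2.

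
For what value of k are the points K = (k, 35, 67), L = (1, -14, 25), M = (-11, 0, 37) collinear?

Direction LM = (-12, 14, 12). From the y-coordinate of K, the parameter along the line is τ = (35 − (-14))/14 = 7/2.
Then k = 1 + 7/2·(-12) = -41.

-41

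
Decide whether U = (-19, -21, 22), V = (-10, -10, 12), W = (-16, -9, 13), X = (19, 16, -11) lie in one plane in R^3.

With U as base: UV = (9, 11, -10), UW = (3, 12, -9), UX = (38, 37, -33).
UW × UX = (-63, -243, -345).
UV · (UW × UX) = 210.
Since 210 ≠ 0, the four points are not coplanar.

No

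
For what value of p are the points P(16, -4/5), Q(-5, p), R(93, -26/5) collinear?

Collinearity: (Q − P) must be parallel to (R − P) = (77, -22/5).
Cross-multiplying the components: (p − (-4/5))·(77) = (-21)·(-22/5).
Solving gives p = 2/5.

2/5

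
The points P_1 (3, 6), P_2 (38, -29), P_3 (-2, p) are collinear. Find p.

11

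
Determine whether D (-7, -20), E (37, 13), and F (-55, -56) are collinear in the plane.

Yes

DE = (44, 33), DF = (-48, -36).
Checking proportionality: DF = -12/11·DE, so the vectors are parallel and the points are collinear.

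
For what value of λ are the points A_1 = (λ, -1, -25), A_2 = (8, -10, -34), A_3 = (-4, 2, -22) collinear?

-1

Collinearity requires A_1A_2 × A_1A_3 = 0; each component is linear in λ.
The y-component gives (12)λ + (12) = 0, so λ = -1.
The remaining components then also vanish.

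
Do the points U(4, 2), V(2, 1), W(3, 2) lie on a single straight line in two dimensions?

No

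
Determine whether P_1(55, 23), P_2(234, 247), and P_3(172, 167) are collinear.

P_1P_2 = (179, 224), P_1P_3 = (117, 144).
det[P_1P_2; P_1P_3] = (179)(144) − (224)(117) = -432.
The determinant is nonzero, so they are not collinear.

No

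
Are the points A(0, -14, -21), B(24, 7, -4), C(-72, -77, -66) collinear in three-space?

No

AB = (24, 21, 17), AC = (-72, -63, -45).
AB × AC = (126, -144, 0).
The cross product is nonzero, so the points do not lie on one line.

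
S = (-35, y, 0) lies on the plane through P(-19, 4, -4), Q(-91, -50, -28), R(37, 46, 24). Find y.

-8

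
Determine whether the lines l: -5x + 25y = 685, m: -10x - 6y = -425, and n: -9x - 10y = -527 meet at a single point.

Intersecting l and m: solving the 2×2 system gives (x, y) = (1303/56, 1795/56).
Substitute into n: (-9)(1303/56) + (-10)(1795/56) = -29677/56.
But n requires -527 ≠ -29677/56, so the three lines have no common point.

No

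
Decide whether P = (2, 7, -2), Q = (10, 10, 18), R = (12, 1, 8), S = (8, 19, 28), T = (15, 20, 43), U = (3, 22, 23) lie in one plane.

Yes

The plane through P, Q, R has normal n = PQ × PR = (150, 120, -78) and equation n·X = 1296.
Checking the remaining points: n·S = 1296, n·T = 1296, n·U = 1296.
All equal 1296, so all 6 points lie in one plane.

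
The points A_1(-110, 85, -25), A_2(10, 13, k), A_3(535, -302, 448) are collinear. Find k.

63

Collinearity requires A_1A_2 × A_1A_3 = 0; each component is linear in k.
The x-component gives (387)k + (-24381) = 0, so k = 63.
The remaining components then also vanish.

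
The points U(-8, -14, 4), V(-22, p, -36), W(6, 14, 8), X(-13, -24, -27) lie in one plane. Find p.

-42

Coplanarity ⇔ det[UV; UW; UX] = 0.
Expanding, this is linear in p: (414)p + (17388) = 0.
So p = -42.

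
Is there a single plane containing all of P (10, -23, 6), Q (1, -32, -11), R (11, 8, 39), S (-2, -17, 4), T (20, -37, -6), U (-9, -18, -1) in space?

No

The plane through P, Q, R has normal n = PQ × PR = (230, 280, -270) and equation n·X = -5760.
Checking the remaining points: n·S = -6300, n·T = -4140, n·U = -6840.
Since n·S = -6300 ≠ -5760, S is off the plane and the points are not all coplanar.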